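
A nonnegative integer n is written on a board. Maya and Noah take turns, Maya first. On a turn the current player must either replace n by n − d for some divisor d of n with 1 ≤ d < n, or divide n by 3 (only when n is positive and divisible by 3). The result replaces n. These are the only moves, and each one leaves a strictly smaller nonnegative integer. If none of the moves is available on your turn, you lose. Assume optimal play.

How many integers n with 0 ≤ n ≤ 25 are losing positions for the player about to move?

12

Label each position W (a win for the player to move) or L (a loss). A position with no legal move is L; any other position is W exactly when some move reaches an L, and L when every move reaches a W.
n=0: no move → L
n=1: no move → L
n=2: reaches L-position 1 → W
n=3: reaches L-position 1 → W
n=4: only reaches 2(W), 3(W), all W → L
n=5: reaches L-position 4 → W
n=6: reaches L-position 4 → W
n=7: only reaches 6(W), which is W → L
n=8: reaches L-position 4 → W
n=9: only reaches 3(W), 6(W), 8(W), all W → L
n=10: reaches L-position 9 → W
n=11: only reaches 10(W), which is W → L
n=12: reaches L-position 4 → W
n=13: only reaches 12(W), which is W → L
n=14: reaches L-position 7 → W
n=15: only reaches 5(W), 10(W), 12(W), 14(W), all W → L
n=16: reaches L-position 15 → W
n=17: only reaches 16(W), which is W → L
n=18: reaches L-position 9 → W
n=19: only reaches 18(W), which is W → L
n=20: reaches L-position 15 → W
n=21: reaches L-position 7 → W
n=22: reaches L-position 11 → W
n=23: only reaches 22(W), which is W → L
n=24: reaches L-position 23 → W
n=25: only reaches 20(W), 24(W), all W → L
L entries with 0 ≤ n ≤ 25: n = 0, 1, 4, 7, 9, 11, 13, 15, 17, 19, 23, 25; that makes 12.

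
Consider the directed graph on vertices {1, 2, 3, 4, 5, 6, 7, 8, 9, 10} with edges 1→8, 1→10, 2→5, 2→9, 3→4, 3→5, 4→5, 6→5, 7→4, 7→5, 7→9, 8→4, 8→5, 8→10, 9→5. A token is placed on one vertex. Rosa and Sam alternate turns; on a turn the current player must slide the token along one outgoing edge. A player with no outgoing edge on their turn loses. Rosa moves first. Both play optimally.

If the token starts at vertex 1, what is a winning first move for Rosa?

Classify positions by backward induction: terminal positions (no move available) are L. From any other position, the mover wins iff some move reaches an L.
Every edge goes from a vertex to one that appears earlier in the order 5, 10, 4, 3, 9, 8, 7, 1, 2, 6, so processing vertices in that order labels each vertex after all of its successors.
5: no outgoing edge → L
10: no outgoing edge → L
4: W (go to 5, an L position)
3: W (go to 5, an L position)
9: W (go to 5, an L position)
8: W (go to 10, an L position)
7: W (go to 5, an L position)
1: W (go to 10, an L position)
2: W (go to 5, an L position)
6: W (go to 5, an L position)
From 1, the L positions reachable in one move are: 10.

Move to 10.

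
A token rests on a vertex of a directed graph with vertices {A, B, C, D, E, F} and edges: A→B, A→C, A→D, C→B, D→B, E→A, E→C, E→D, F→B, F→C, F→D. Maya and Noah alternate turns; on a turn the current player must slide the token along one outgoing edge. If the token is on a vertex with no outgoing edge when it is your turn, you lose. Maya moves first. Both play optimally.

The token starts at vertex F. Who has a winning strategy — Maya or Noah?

Maya wins.

Label each position W (a win for the player to move) or L (a loss). A position with no legal move is L; any other position is W exactly when some move reaches an L, and L when every move reaches a W.
Every edge goes from a vertex to one that appears earlier in the order B, D, C, F, A, E, so processing vertices in that order labels each vertex after all of its successors.
B: no outgoing edge → L
D: can move to B, which is L ⇒ W
C: can move to B, which is L ⇒ W
F: can move to B, which is L ⇒ W
A: can move to B, which is L ⇒ W
E: moves to A(W), C(W), D(W); every one is W ⇒ L
From F Maya can move to B, reaching an L position.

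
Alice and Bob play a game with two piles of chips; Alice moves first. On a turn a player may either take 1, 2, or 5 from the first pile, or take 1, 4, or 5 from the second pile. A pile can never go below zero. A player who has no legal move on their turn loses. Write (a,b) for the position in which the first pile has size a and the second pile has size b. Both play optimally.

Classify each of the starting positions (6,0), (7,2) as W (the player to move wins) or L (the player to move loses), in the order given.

(6,0): L, (7,2): W

Work bottom-up. With no move the player to move loses. Otherwise the position is W if at least one move leads to an L position for the opponent, and L if every move leads to a W.
No move ever increases a pile, so every position that can arise here has a ≤ 7 and b ≤ 2; it is enough to label the cells with 0 ≤ a ≤ 7 and 0 ≤ b ≤ 2.
Every move lowers a or b (never raises either), so fill the grid row by row in increasing a, and left to right within a row: each cell's successors are then already labelled.
      b=0  b=1  b=2
a=0:    L    W    L
a=1:    W    L    W
a=2:    W    W    W
a=3:    L    W    L
a=4:    W    L    W
a=5:    W    W    W
a=6:    L    W    L
a=7:    W    L    W
Cells with no legal move (terminal, hence L): (0,0).
The remaining L cells, each justified by listing all of its moves:
(0,2): only reaches (0,1)(W), which is W → L
(1,1): only reaches (0,1)(W), (1,0)(W), all W → L
(3,0): only reaches (2,0)(W), (1,0)(W), all W → L
(3,2): only reaches (2,2)(W), (1,2)(W), (3,1)(W), all W → L
(4,1): only reaches (3,1)(W), (2,1)(W), (4,0)(W), all W → L
(6,0): only reaches (5,0)(W), (4,0)(W), (1,0)(W), all W → L
(6,2): only reaches (5,2)(W), (4,2)(W), (1,2)(W), (6,1)(W), all W → L
(7,1): only reaches (6,1)(W), (5,1)(W), (2,1)(W), (7,0)(W), all W → L
Every other cell has at least one move into one of the L cells above, so it is W.
(6,0): one of the L cells justified above, so L
(7,2): the move to (6,2) reaches an L cell, so W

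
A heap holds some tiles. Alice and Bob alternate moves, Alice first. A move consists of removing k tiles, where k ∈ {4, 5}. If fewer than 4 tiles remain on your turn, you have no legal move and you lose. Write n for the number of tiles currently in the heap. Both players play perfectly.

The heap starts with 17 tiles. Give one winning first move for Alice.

Remove 5, leaving 12.

Label each position W (a win for the player to move) or L (a loss). A position with no legal move is L; any other position is W exactly when some move reaches an L, and L when every move reaches a W.
n=0: no move → L
n=1: no move → L
n=2: no move → L
n=3: no move → L
n=4: reaches L-position 0 → W
n=5: reaches L-position 1 → W
n=6: reaches L-position 2 → W
n=7: reaches L-position 3 → W
n=8: reaches L-position 3 → W
n=9: only reaches 5(W), 4(W), all W → L
n=10: only reaches 6(W), 5(W), all W → L
n=11: only reaches 7(W), 6(W), all W → L
n=12: only reaches 8(W), 7(W), all W → L
n=13: reaches L-position 9 → W
n=14: reaches L-position 10 → W
n=15: reaches L-position 11 → W
n=16: reaches L-position 12 → W
n=17: reaches L-position 12 → W
From 17, the L positions reachable in one move are: 12.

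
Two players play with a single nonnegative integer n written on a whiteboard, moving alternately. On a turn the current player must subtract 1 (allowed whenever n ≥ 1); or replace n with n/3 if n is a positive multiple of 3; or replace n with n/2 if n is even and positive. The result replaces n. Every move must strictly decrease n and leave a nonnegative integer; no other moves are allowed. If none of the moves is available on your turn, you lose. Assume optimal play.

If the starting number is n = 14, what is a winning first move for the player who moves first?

Move to 7.

Positions with no move are L. A position that does have a move is losing for the player to move precisely when every available move leads to a winning position for the opponent. Fill in the labels:
n=0: no move → L
n=1: →0(L), so W
n=2: →1(W) only, which is W, so L
n=3: →2(L), so W
n=4: →2(L), so W
n=5: →4(W) only, which is W, so L
n=6: →2(L), so W
n=7: →6(W) only, which is W, so L
n=8: →7(L), so W
n=9: →3(W), 8(W) — all W, so L
n=10: →5(L), so W
n=11: →10(W) only, which is W, so L
n=12: →11(L), so W
n=13: →12(W) only, which is W, so L
n=14: →7(L), so W
From 14, the L positions reachable in one move are: 7, 13. Any move reaching one of these is winning.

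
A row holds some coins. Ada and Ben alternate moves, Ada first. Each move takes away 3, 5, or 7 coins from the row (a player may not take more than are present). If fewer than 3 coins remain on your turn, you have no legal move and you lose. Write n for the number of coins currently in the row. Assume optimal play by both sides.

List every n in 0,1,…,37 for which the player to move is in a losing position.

0, 1, 2, 10, 11, 12, 20, 21, 22, 30, 31, 32

Compute win/loss labels from the base case upward. A position with no move is L. Any other position is W if it can reach an L in one move, else L.
n=0: no move → L
n=1: no move → L
n=2: no move → L
n=3: reaches L-position 0 → W
n=4: reaches L-position 1 → W
n=5: reaches L-position 2 → W
n=6: reaches L-position 1 → W
n=7: reaches L-position 2 → W
n=8: reaches L-position 1 → W
n=9: reaches L-position 2 → W
n=10: only reaches 7(W), 5(W), 3(W), all W → L
n=11: only reaches 8(W), 6(W), 4(W), all W → L
n=12: only reaches 9(W), 7(W), 5(W), all W → L
n=13: reaches L-position 10 → W
n=14: reaches L-position 11 → W
n=15: reaches L-position 12 → W
n=16: reaches L-position 11 → W
n=17: reaches L-position 12 → W
n=18: reaches L-position 11 → W
n=19: reaches L-position 12 → W
n=20: only reaches 17(W), 15(W), 13(W), all W → L
n=21: only reaches 18(W), 16(W), 14(W), all W → L
n=22: only reaches 19(W), 17(W), 15(W), all W → L
n=23: reaches L-position 20 → W
n=24: reaches L-position 21 → W
n=25: reaches L-position 22 → W
n=26: reaches L-position 21 → W
n=27: reaches L-position 22 → W
n=28: reaches L-position 21 → W
n=29: reaches L-position 22 → W
n=30: only reaches 27(W), 25(W), 23(W), all W → L
n=31: only reaches 28(W), 26(W), 24(W), all W → L
n=32: only reaches 29(W), 27(W), 25(W), all W → L
n=33: reaches L-position 30 → W
n=34: reaches L-position 31 → W
n=35: reaches L-position 32 → W
n=36: reaches L-position 31 → W
n=37: reaches L-position 32 → W
Reading off the rows marked L gives the requested list; there are 12 such values of n.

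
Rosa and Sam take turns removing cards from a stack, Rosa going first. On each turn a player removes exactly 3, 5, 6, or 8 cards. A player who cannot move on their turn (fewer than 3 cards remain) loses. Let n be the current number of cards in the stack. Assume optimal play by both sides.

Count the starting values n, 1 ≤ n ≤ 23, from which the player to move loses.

Classify positions by backward induction: terminal positions (no move available) are L. From any other position, the mover wins iff some move reaches an L.
n=0: no move → L
n=1: no move → L
n=2: no move → L
n=3: W (go to 0, an L position)
n=4: W (go to 1, an L position)
n=5: W (go to 2, an L position)
n=6: W (go to 1, an L position)
n=7: W (go to 2, an L position)
n=8: W (go to 2, an L position)
n=9: W (go to 1, an L position)
n=10: W (go to 2, an L position)
n=11: L (options 8(W), 6(W), 5(W), 3(W) are all W)
n=12: L (options 9(W), 7(W), 6(W), 4(W) are all W)
n=13: L (options 10(W), 8(W), 7(W), 5(W) are all W)
n=14: W (go to 11, an L position)
n=15: W (go to 12, an L position)
n=16: W (go to 13, an L position)
n=17: W (go to 12, an L position)
n=18: W (go to 13, an L position)
n=19: W (go to 13, an L position)
n=20: W (go to 12, an L position)
n=21: W (go to 13, an L position)
n=22: L (options 19(W), 17(W), 16(W), 14(W) are all W)
n=23: L (options 20(W), 18(W), 17(W), 15(W) are all W)
L entries with 1 ≤ n ≤ 23 (n=0 is outside the asked range and is not counted): n = 1, 2, 11, 12, 13, 22, 23; that makes 7.

7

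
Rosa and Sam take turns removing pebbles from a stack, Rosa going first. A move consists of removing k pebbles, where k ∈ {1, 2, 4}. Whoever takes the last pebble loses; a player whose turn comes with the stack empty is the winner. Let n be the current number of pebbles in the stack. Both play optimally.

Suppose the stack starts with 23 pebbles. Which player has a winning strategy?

Rosa wins.

Label each position W (a win for the player to move) or L (a loss). A position with no legal move is W; any other position is W exactly when some move reaches an L, and L when every move reaches a W.
n=0: no move; the opponent has just taken the last pebble and therefore loses → W
n=1: →0(W) only, which is W, so L
n=2: →1(L), so W
n=3: →1(L), so W
n=4: →3(W), 2(W), 0(W) — all W, so L
n=5: →4(L), so W
n=6: →4(L), so W
n=7: →6(W), 5(W), 3(W) — all W, so L
n=8: →7(L), so W
n=9: →7(L), so W
n=10: →9(W), 8(W), 6(W) — all W, so L
n=11: →10(L), so W
n=12: →10(L), so W
n=13: →12(W), 11(W), 9(W) — all W, so L
n=14: →13(L), so W
n=15: →13(L), so W
n=16: →15(W), 14(W), 12(W) — all W, so L
n=17: →16(L), so W
n=18: →16(L), so W
n=19: →18(W), 17(W), 15(W) — all W, so L
n=20: →19(L), so W
n=21: →19(L), so W
n=22: →21(W), 20(W), 18(W) — all W, so L
n=23: →22(L), so W
The starting position 23 is W: Rosa should remove 1, leaving 22, handing over an L position.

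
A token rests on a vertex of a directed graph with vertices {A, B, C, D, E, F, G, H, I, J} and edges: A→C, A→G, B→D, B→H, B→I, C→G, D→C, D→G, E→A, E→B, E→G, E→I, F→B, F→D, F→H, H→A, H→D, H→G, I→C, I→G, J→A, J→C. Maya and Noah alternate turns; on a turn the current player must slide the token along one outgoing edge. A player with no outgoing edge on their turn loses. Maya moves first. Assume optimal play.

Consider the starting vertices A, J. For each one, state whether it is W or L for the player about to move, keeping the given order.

Classify positions by backward induction: terminal positions (no move available) are L. From any other position, the mover wins iff some move reaches an L.
Every edge goes from a vertex to one that appears earlier in the order G, C, D, I, A, J, H, B, F, E, so processing vertices in that order labels each vertex after all of its successors.
G: no outgoing edge → L
C: W (go to G, an L position)
D: W (go to G, an L position)
I: W (go to G, an L position)
A: W (go to G, an L position)
J: L (options A(W), C(W) are all W)
H: W (go to G, an L position)
B: L (options H(W), I(W), D(W) are all W)
F: W (go to B, an L position)
E: W (go to B, an L position)

A: W, J: L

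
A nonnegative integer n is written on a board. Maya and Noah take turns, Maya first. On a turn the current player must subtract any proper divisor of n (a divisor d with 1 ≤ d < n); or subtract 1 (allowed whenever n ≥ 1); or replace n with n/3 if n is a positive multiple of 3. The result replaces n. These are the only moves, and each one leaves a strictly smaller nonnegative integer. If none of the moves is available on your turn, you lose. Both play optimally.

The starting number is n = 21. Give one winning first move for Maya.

Build the W/L table. Terminal = L. A non-terminal position is W if it has a move to some L; otherwise it is L.
n=0: no move → L
n=1: reaches L-position 0 → W
n=2: only reaches 1(W), which is W → L
n=3: reaches L-position 2 → W
n=4: reaches L-position 2 → W
n=5: only reaches 4(W), which is W → L
n=6: reaches L-position 2 → W
n=7: only reaches 6(W), which is W → L
n=8: reaches L-position 7 → W
n=9: only reaches 3(W), 6(W), 8(W), all W → L
n=10: reaches L-position 5 → W
n=11: only reaches 10(W), which is W → L
n=12: reaches L-position 9 → W
n=13: only reaches 12(W), which is W → L
n=14: reaches L-position 7 → W
n=15: reaches L-position 5 → W
n=16: only reaches 8(W), 12(W), 14(W), 15(W), all W → L
n=17: reaches L-position 16 → W
n=18: reaches L-position 9 → W
n=19: only reaches 18(W), which is W → L
n=20: reaches L-position 16 → W
n=21: reaches L-position 7 → W
From 21, the L positions reachable in one move are: 7.

Move to 7.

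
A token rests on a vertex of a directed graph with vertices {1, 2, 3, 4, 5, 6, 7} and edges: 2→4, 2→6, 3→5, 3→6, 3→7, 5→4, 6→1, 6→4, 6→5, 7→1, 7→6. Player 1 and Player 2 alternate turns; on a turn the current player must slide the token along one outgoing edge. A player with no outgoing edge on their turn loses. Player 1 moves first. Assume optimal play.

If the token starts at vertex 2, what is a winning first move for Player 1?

Build the W/L table. Terminal = L. A non-terminal position is W if it has a move to some L; otherwise it is L.
Every edge goes from a vertex to one that appears earlier in the order 4, 1, 5, 6, 7, 3, 2, so processing vertices in that order labels each vertex after all of its successors.
4: no outgoing edge → L
1: no outgoing edge → L
5: can move to 4, which is L ⇒ W
6: can move to 1, which is L ⇒ W
7: can move to 1, which is L ⇒ W
3: moves to 7(W), 6(W), 5(W); every one is W ⇒ L
2: can move to 4, which is L ⇒ W
From 2, the L positions reachable in one move are: 4.

Move to 4.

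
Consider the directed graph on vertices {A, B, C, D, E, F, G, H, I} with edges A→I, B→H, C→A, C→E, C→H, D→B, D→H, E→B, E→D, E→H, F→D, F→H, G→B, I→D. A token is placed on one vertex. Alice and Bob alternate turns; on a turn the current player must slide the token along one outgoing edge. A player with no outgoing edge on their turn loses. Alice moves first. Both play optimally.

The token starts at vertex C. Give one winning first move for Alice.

Work bottom-up. With no move the player to move loses. Otherwise the position is W if at least one move leads to an L position for the opponent, and L if every move leads to a W.
Every edge goes from a vertex to one that appears earlier in the order H, B, G, D, F, I, E, A, C, so processing vertices in that order labels each vertex after all of its successors.
H: no outgoing edge → L
B: →H(L), so W
G: →B(W) only, which is W, so L
D: →H(L), so W
F: →H(L), so W
I: →D(W) only, which is W, so L
E: →H(L), so W
A: →I(L), so W
C: →H(L), so W
From C, the L positions reachable in one move are: H.

Move to H.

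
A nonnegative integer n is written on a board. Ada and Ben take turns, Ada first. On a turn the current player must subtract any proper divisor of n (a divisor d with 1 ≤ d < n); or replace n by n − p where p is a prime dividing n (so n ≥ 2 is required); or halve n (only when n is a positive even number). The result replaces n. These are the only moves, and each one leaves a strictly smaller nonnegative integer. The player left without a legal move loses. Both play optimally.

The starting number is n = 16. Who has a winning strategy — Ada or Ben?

Compute win/loss labels from the base case upward. A position with no move is L. Any other position is W if it can reach an L in one move, else L.
n=0: no move → L
n=1: no move → L
n=2: reaches L-position 0 → W
n=3: reaches L-position 0 → W
n=4: only reaches 2(W), 3(W), all W → L
n=5: reaches L-position 0 → W
n=6: reaches L-position 4 → W
n=7: reaches L-position 0 → W
n=8: reaches L-position 4 → W
n=9: only reaches 6(W), 8(W), all W → L
n=10: reaches L-position 9 → W
n=11: reaches L-position 0 → W
n=12: reaches L-position 9 → W
n=13: reaches L-position 0 → W
n=14: only reaches 7(W), 12(W), 13(W), all W → L
n=15: reaches L-position 14 → W
n=16: reaches L-position 14 → W
The starting position 16 is W: Ada should move to 14, handing over an L position.

Ada wins.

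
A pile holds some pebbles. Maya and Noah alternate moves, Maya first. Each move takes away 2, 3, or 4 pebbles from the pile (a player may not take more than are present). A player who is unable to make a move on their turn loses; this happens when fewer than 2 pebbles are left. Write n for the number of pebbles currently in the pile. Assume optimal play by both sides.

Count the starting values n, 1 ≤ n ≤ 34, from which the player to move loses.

Compute win/loss labels from the base case upward. A position with no move is L. Any other position is W if it can reach an L in one move, else L.
n=0: no move → L
n=1: no move → L
n=2: →0(L), so W
n=3: →1(L), so W
n=4: →1(L), so W
n=5: →1(L), so W
n=6: →4(W), 3(W), 2(W) — all W, so L
n=7: →5(W), 4(W), 3(W) — all W, so L
n=8: →6(L), so W
n=9: →7(L), so W
n=10: →7(L), so W
n=11: →7(L), so W
n=12: →10(W), 9(W), 8(W) — all W, so L
n=13: →11(W), 10(W), 9(W) — all W, so L
n=14: →12(L), so W
n=15: →13(L), so W
n=16: →13(L), so W
n=17: →13(L), so W
n=18: →16(W), 15(W), 14(W) — all W, so L
n=19: →17(W), 16(W), 15(W) — all W, so L
n=20: →18(L), so W
n=21: →19(L), so W
n=22: →19(L), so W
n=23: →19(L), so W
n=24: →22(W), 21(W), 20(W) — all W, so L
n=25: →23(W), 22(W), 21(W) — all W, so L
n=26: →24(L), so W
n=27: →25(L), so W
n=28: →25(L), so W
n=29: →25(L), so W
n=30: →28(W), 27(W), 26(W) — all W, so L
n=31: →29(W), 28(W), 27(W) — all W, so L
n=32: →30(L), so W
n=33: →31(L), so W
n=34: →31(L), so W
L entries with 1 ≤ n ≤ 34 (n=0 is outside the asked range and is not counted): n = 1, 6, 7, 12, 13, 18, 19, 24, 25, 30, 31; that makes 11.

11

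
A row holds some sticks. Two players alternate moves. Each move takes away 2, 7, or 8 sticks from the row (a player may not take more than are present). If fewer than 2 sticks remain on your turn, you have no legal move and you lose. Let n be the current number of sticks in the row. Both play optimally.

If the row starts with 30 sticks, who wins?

The second player wins.

Work bottom-up. With no move the player to move loses. Otherwise the position is W if at least one move leads to an L position for the opponent, and L if every move leads to a W.
n=0: no move → L
n=1: no move → L
n=2: can move to 0, which is L ⇒ W
n=3: can move to 1, which is L ⇒ W
n=4: the only move is to 2(W), a W ⇒ L
n=5: the only move is to 3(W), a W ⇒ L
n=6: can move to 4, which is L ⇒ W
n=7: can move to 5, which is L ⇒ W
n=8: can move to 1, which is L ⇒ W
n=9: can move to 1, which is L ⇒ W
n=10: moves to 8(W), 3(W), 2(W); every one is W ⇒ L
n=11: can move to 4, which is L ⇒ W
n=12: can move to 10, which is L ⇒ W
n=13: can move to 5, which is L ⇒ W
n=14: moves to 12(W), 7(W), 6(W); every one is W ⇒ L
n=15: moves to 13(W), 8(W), 7(W); every one is W ⇒ L
n=16: can move to 14, which is L ⇒ W
n=17: can move to 15, which is L ⇒ W
n=18: can move to 10, which is L ⇒ W
n=19: moves to 17(W), 12(W), 11(W); every one is W ⇒ L
n=20: moves to 18(W), 13(W), 12(W); every one is W ⇒ L
n=21: can move to 19, which is L ⇒ W
n=22: can move to 20, which is L ⇒ W
n=23: can move to 15, which is L ⇒ W
n=24: moves to 22(W), 17(W), 16(W); every one is W ⇒ L
n=25: moves to 23(W), 18(W), 17(W); every one is W ⇒ L
n=26: can move to 24, which is L ⇒ W
n=27: can move to 25, which is L ⇒ W
n=28: can move to 20, which is L ⇒ W
n=29: moves to 27(W), 22(W), 21(W); every one is W ⇒ L
n=30: moves to 28(W), 23(W), 22(W); every one is W ⇒ L
Every move from 30 reaches a W position, so the mover loses.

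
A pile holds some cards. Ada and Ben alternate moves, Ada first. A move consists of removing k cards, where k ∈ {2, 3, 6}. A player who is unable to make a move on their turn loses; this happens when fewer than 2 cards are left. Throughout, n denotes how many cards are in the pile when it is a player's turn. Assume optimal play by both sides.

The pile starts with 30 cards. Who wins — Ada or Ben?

Ada wins.

Compute win/loss labels from the base case upward. A position with no move is L. Any other position is W if it can reach an L in one move, else L.
n=0: no move → L
n=1: no move → L
n=2: reaches L-position 0 → W
n=3: reaches L-position 1 → W
n=4: reaches L-position 1 → W
n=5: only reaches 3(W), 2(W), all W → L
n=6: reaches L-position 0 → W
n=7: reaches L-position 5 → W
n=8: reaches L-position 5 → W
n=9: only reaches 7(W), 6(W), 3(W), all W → L
n=10: only reaches 8(W), 7(W), 4(W), all W → L
n=11: reaches L-position 9 → W
n=12: reaches L-position 10 → W
n=13: reaches L-position 10 → W
n=14: only reaches 12(W), 11(W), 8(W), all W → L
n=15: reaches L-position 9 → W
n=16: reaches L-position 14 → W
n=17: reaches L-position 14 → W
n=18: only reaches 16(W), 15(W), 12(W), all W → L
n=19: only reaches 17(W), 16(W), 13(W), all W → L
n=20: reaches L-position 18 → W
n=21: reaches L-position 19 → W
n=22: reaches L-position 19 → W
n=23: only reaches 21(W), 20(W), 17(W), all W → L
n=24: reaches L-position 18 → W
n=25: reaches L-position 23 → W
n=26: reaches L-position 23 → W
n=27: only reaches 25(W), 24(W), 21(W), all W → L
n=28: only reaches 26(W), 25(W), 22(W), all W → L
n=29: reaches L-position 27 → W
n=30: reaches L-position 28 → W
From 30 Ada can remove 2, leaving 28, reaching an L position.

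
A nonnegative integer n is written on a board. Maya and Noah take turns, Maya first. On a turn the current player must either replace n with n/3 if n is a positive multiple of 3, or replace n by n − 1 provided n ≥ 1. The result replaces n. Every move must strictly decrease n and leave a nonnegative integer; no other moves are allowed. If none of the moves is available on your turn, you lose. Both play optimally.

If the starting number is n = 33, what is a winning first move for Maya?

Move to 11.

Compute win/loss labels from the base case upward. A position with no move is L. Any other position is W if it can reach an L in one move, else L.
n=0: no move → L
n=1: →0(L), so W
n=2: →1(W) only, which is W, so L
n=3: →2(L), so W
n=4: →3(W) only, which is W, so L
n=5: →4(L), so W
n=6: →2(L), so W
n=7: →6(W) only, which is W, so L
n=8: →7(L), so W
n=9: →3(W), 8(W) — all W, so L
n=10: →9(L), so W
n=11: →10(W) only, which is W, so L
n=12: →4(L), so W
n=13: →12(W) only, which is W, so L
n=14: →13(L), so W
n=15: →5(W), 14(W) — all W, so L
n=16: →15(L), so W
n=17: →16(W) only, which is W, so L
n=18: →17(L), so W
n=19: →18(W) only, which is W, so L
n=20: →19(L), so W
n=21: →7(L), so W
n=22: →21(W) only, which is W, so L
n=23: →22(L), so W
n=24: →8(W), 23(W) — all W, so L
n=25: →24(L), so W
n=26: →25(W) only, which is W, so L
n=27: →9(L), so W
n=28: →27(W) only, which is W, so L
n=29: →28(L), so W
n=30: →10(W), 29(W) — all W, so L
n=31: →30(L), so W
n=32: →31(W) only, which is W, so L
n=33: →11(L), so W
From 33, the L positions reachable in one move are: 11, 32. Any move reaching one of these is winning.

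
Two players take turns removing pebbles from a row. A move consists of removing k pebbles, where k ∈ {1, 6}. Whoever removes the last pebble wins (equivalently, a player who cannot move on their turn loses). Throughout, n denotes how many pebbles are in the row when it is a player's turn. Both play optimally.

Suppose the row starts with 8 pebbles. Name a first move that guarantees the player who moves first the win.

Build the W/L table. Terminal = L. A non-terminal position is W if it has a move to some L; otherwise it is L.
n=0: no move → L
n=1: reaches L-position 0 → W
n=2: only reaches 1(W), which is W → L
n=3: reaches L-position 2 → W
n=4: only reaches 3(W), which is W → L
n=5: reaches L-position 4 → W
n=6: reaches L-position 0 → W
n=7: only reaches 6(W), 1(W), all W → L
n=8: reaches L-position 7 → W
From 8, the L positions reachable in one move are: 7, 2. Any move reaching one of these is winning.

Remove 1, leaving 7.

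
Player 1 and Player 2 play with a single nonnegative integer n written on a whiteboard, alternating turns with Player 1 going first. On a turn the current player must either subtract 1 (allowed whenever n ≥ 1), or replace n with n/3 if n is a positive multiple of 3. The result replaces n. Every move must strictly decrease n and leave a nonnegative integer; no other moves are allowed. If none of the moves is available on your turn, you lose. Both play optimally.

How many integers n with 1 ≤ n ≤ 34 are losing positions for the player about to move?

Compute win/loss labels from the base case upward. A position with no move is L. Any other position is W if it can reach an L in one move, else L.
n=0: no move → L
n=1: →0(L), so W
n=2: →1(W) only, which is W, so L
n=3: →2(L), so W
n=4: →3(W) only, which is W, so L
n=5: →4(L), so W
n=6: →2(L), so W
n=7: →6(W) only, which is W, so L
n=8: →7(L), so W
n=9: →3(W), 8(W) — all W, so L
n=10: →9(L), so W
n=11: →10(W) only, which is W, so L
n=12: →4(L), so W
n=13: →12(W) only, which is W, so L
n=14: →13(L), so W
n=15: →5(W), 14(W) — all W, so L
n=16: →15(L), so W
n=17: →16(W) only, which is W, so L
n=18: →17(L), so W
n=19: →18(W) only, which is W, so L
n=20: →19(L), so W
n=21: →7(L), so W
n=22: →21(W) only, which is W, so L
n=23: →22(L), so W
n=24: →8(W), 23(W) — all W, so L
n=25: →24(L), so W
n=26: →25(W) only, which is W, so L
n=27: →9(L), so W
n=28: →27(W) only, which is W, so L
n=29: →28(L), so W
n=30: →10(W), 29(W) — all W, so L
n=31: →30(L), so W
n=32: →31(W) only, which is W, so L
n=33: →11(L), so W
n=34: →33(W) only, which is W, so L
L entries with 1 ≤ n ≤ 34 (n=0 is outside the asked range and is not counted): n = 2, 4, 7, 9, 11, 13, 15, 17, 19, 22, 24, 26, 28, 30, 32, 34; that makes 16.

16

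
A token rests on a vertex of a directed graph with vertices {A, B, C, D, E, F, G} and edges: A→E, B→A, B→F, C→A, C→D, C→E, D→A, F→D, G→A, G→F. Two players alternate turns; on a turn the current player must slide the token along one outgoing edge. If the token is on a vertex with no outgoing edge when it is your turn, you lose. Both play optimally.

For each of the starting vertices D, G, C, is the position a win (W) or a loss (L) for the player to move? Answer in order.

D: L, G: L, C: W

Compute win/loss labels from the base case upward. A position with no move is L. Any other position is W if it can reach an L in one move, else L.
Every edge goes from a vertex to one that appears earlier in the order E, A, D, F, G, C, B, so processing vertices in that order labels each vertex after all of its successors.
E: no outgoing edge → L
A: →E(L), so W
D: →A(W) only, which is W, so L
F: →D(L), so W
G: →F(W), A(W) — all W, so L
C: →D(L), so W
B: →F(W), A(W) — all W, so L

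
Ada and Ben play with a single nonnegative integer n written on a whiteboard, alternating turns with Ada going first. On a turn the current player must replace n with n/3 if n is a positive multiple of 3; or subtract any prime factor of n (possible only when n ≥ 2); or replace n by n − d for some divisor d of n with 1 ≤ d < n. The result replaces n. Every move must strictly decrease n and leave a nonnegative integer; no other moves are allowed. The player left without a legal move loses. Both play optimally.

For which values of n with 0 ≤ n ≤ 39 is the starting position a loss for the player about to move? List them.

Positions with no move are L. A position that does have a move is losing for the player to move precisely when every available move leads to a winning position for the opponent. Fill in the labels:
n=0: no move → L
n=1: no move → L
n=2: reaches L-position 0 → W
n=3: reaches L-position 0 → W
n=4: only reaches 2(W), 3(W), all W → L
n=5: reaches L-position 0 → W
n=6: reaches L-position 4 → W
n=7: reaches L-position 0 → W
n=8: reaches L-position 4 → W
n=9: only reaches 3(W), 6(W), 8(W), all W → L
n=10: reaches L-position 9 → W
n=11: reaches L-position 0 → W
n=12: reaches L-position 4 → W
n=13: reaches L-position 0 → W
n=14: only reaches 7(W), 12(W), 13(W), all W → L
n=15: reaches L-position 14 → W
n=16: reaches L-position 14 → W
n=17: reaches L-position 0 → W
n=18: reaches L-position 9 → W
n=19: reaches L-position 0 → W
n=20: only reaches 10(W), 15(W), 16(W), 18(W), 19(W), all W → L
n=21: reaches L-position 14 → W
n=22: reaches L-position 20 → W
n=23: reaches L-position 0 → W
n=24: reaches L-position 20 → W
n=25: reaches L-position 20 → W
n=26: only reaches 13(W), 24(W), 25(W), all W → L
n=27: reaches L-position 9 → W
n=28: reaches L-position 14 → W
n=29: reaches L-position 0 → W
n=30: reaches L-position 20 → W
n=31: reaches L-position 0 → W
n=32: only reaches 16(W), 24(W), 28(W), 30(W), 31(W), all W → L
n=33: reaches L-position 32 → W
n=34: reaches L-position 32 → W
n=35: only reaches 28(W), 30(W), 34(W), all W → L
n=36: reaches L-position 32 → W
n=37: reaches L-position 0 → W
n=38: only reaches 19(W), 36(W), 37(W), all W → L
n=39: reaches L-position 26 → W
Reading off the rows marked L gives the requested list; there are 10 such values of n.

0, 1, 4, 9, 14, 20, 26, 32, 35, 38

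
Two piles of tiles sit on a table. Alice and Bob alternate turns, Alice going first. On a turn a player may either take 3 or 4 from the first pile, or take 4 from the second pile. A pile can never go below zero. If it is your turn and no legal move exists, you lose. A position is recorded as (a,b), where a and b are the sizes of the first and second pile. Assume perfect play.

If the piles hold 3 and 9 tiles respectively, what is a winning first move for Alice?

Move to (0,9).

Work bottom-up. With no move the player to move loses. Otherwise the position is W if at least one move leads to an L position for the opponent, and L if every move leads to a W.
No move ever increases a pile, so every position that can arise here has a ≤ 3 and b ≤ 9; it is enough to label the cells with 0 ≤ a ≤ 3 and 0 ≤ b ≤ 9.
Every move lowers a or b (never raises either), so fill the grid row by row in increasing a, and left to right within a row: each cell's successors are then already labelled.
      b=0  b=1  b=2  b=3  b=4  b=5  b=6  b=7  b=8  b=9
a=0:    L    L    L    L    W    W    W    W    L    L
a=1:    L    L    L    L    W    W    W    W    L    L
a=2:    L    L    L    L    W    W    W    W    L    L
a=3:    W    W    W    W    L    L    L    L    W    W
Cells with no legal move (terminal, hence L): (0,0), (0,1), (0,2), (0,3), (1,0), (1,1), (1,2), (1,3), (2,0), (2,1), (2,2), (2,3).
The remaining L cells, each justified by listing all of its moves:
(0,8): the only move is to (0,4)(W), a W ⇒ L
(0,9): the only move is to (0,5)(W), a W ⇒ L
(1,8): the only move is to (1,4)(W), a W ⇒ L
(1,9): the only move is to (1,5)(W), a W ⇒ L
(2,8): the only move is to (2,4)(W), a W ⇒ L
(2,9): the only move is to (2,5)(W), a W ⇒ L
(3,4): moves to (0,4)(W), (3,0)(W); every one is W ⇒ L
(3,5): moves to (0,5)(W), (3,1)(W); every one is W ⇒ L
(3,6): moves to (0,6)(W), (3,2)(W); every one is W ⇒ L
(3,7): moves to (0,7)(W), (3,3)(W); every one is W ⇒ L
Every other cell has at least one move into one of the L cells above, so it is W.
From (3,9), the L positions reachable in one move are: (0,9), (3,5). Any move reaching one of these is winning.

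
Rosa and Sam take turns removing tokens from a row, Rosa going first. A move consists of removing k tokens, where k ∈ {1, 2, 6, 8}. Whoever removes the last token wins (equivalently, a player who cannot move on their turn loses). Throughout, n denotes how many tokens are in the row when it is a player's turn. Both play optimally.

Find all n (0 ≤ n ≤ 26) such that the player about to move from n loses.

Build the W/L table. Terminal = L. A non-terminal position is W if it has a move to some L; otherwise it is L.
n=0: no move → L
n=1: reaches L-position 0 → W
n=2: reaches L-position 0 → W
n=3: only reaches 2(W), 1(W), all W → L
n=4: reaches L-position 3 → W
n=5: reaches L-position 3 → W
n=6: reaches L-position 0 → W
n=7: only reaches 6(W), 5(W), 1(W), all W → L
n=8: reaches L-position 7 → W
n=9: reaches L-position 7 → W
n=10: only reaches 9(W), 8(W), 4(W), 2(W), all W → L
n=11: reaches L-position 10 → W
n=12: reaches L-position 10 → W
n=13: reaches L-position 7 → W
n=14: only reaches 13(W), 12(W), 8(W), 6(W), all W → L
n=15: reaches L-position 14 → W
n=16: reaches L-position 14 → W
n=17: only reaches 16(W), 15(W), 11(W), 9(W), all W → L
n=18: reaches L-position 17 → W
n=19: reaches L-position 17 → W
n=20: reaches L-position 14 → W
n=21: only reaches 20(W), 19(W), 15(W), 13(W), all W → L
n=22: reaches L-position 21 → W
n=23: reaches L-position 21 → W
n=24: only reaches 23(W), 22(W), 18(W), 16(W), all W → L
n=25: reaches L-position 24 → W
n=26: reaches L-position 24 → W
The losing starting values of n are exactly the entries labelled L in this table (8 of them).

0, 3, 7, 10, 14, 17, 21, 24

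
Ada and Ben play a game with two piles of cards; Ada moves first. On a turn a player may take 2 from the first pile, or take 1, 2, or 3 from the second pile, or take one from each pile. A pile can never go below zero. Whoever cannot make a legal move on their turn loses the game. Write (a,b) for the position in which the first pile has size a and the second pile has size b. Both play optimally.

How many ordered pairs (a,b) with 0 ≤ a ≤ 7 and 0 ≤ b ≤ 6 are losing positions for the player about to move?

Use the standard recursion: the mover loses at a terminal position; elsewhere, the mover wins exactly when some move hands the opponent an L position.
Every move lowers a or b (never raises either), so fill the grid row by row in increasing a, and left to right within a row: each cell's successors are then already labelled.
      b=0  b=1  b=2  b=3  b=4  b=5  b=6
a=0:    L    W    W    W    L    W    W
a=1:    L    W    W    W    L    W    W
a=2:    W    W    L    W    W    W    L
a=3:    W    L    W    W    W    L    W
a=4:    L    W    W    W    L    W    W
a=5:    L    W    W    W    L    W    W
a=6:    W    W    L    W    W    W    L
a=7:    W    L    W    W    W    L    W
Cells with no legal move (terminal, hence L): (0,0), (1,0).
The remaining L cells, each justified by listing all of its moves:
(0,4): moves to (0,3)(W), (0,2)(W), (0,1)(W); every one is W ⇒ L
(1,4): moves to (1,3)(W), (1,2)(W), (1,1)(W), (0,3)(W); every one is W ⇒ L
(2,2): moves to (0,2)(W), (2,1)(W), (2,0)(W), (1,1)(W); every one is W ⇒ L
(2,6): moves to (0,6)(W), (2,5)(W), (2,4)(W), (2,3)(W), (1,5)(W); every one is W ⇒ L
(3,1): moves to (1,1)(W), (3,0)(W), (2,0)(W); every one is W ⇒ L
(3,5): moves to (1,5)(W), (3,4)(W), (3,3)(W), (3,2)(W), (2,4)(W); every one is W ⇒ L
(4,0): the only move is to (2,0)(W), a W ⇒ L
(4,4): moves to (2,4)(W), (4,3)(W), (4,2)(W), (4,1)(W), (3,3)(W); every one is W ⇒ L
(5,0): the only move is to (3,0)(W), a W ⇒ L
(5,4): moves to (3,4)(W), (5,3)(W), (5,2)(W), (5,1)(W), (4,3)(W); every one is W ⇒ L
(6,2): moves to (4,2)(W), (6,1)(W), (6,0)(W), (5,1)(W); every one is W ⇒ L
(6,6): moves to (4,6)(W), (6,5)(W), (6,4)(W), (6,3)(W), (5,5)(W); every one is W ⇒ L
(7,1): moves to (5,1)(W), (7,0)(W), (6,0)(W); every one is W ⇒ L
(7,5): moves to (5,5)(W), (7,4)(W), (7,3)(W), (7,2)(W), (6,4)(W); every one is W ⇒ L
Every other cell has at least one move into one of the L cells above, so it is W.
L cells per row: a=0: 2, a=1: 2, a=2: 2, a=3: 2, a=4: 2, a=5: 2, a=6: 2, a=7: 2; total 16.

16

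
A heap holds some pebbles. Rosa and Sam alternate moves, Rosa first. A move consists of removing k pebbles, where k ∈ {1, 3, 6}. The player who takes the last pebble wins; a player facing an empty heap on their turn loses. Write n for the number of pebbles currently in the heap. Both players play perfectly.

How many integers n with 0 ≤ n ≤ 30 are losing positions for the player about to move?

11

Classify positions by backward induction: terminal positions (no move available) are L. From any other position, the mover wins iff some move reaches an L.
n=0: no move → L
n=1: can move to 0, which is L ⇒ W
n=2: the only move is to 1(W), a W ⇒ L
n=3: can move to 2, which is L ⇒ W
n=4: moves to 3(W), 1(W); every one is W ⇒ L
n=5: can move to 4, which is L ⇒ W
n=6: can move to 0, which is L ⇒ W
n=7: can move to 4, which is L ⇒ W
n=8: can move to 2, which is L ⇒ W
n=9: moves to 8(W), 6(W), 3(W); every one is W ⇒ L
n=10: can move to 9, which is L ⇒ W
n=11: moves to 10(W), 8(W), 5(W); every one is W ⇒ L
n=12: can move to 11, which is L ⇒ W
n=13: moves to 12(W), 10(W), 7(W); every one is W ⇒ L
n=14: can move to 13, which is L ⇒ W
n=15: can move to 9, which is L ⇒ W
n=16: can move to 13, which is L ⇒ W
n=17: can move to 11, which is L ⇒ W
n=18: moves to 17(W), 15(W), 12(W); every one is W ⇒ L
n=19: can move to 18, which is L ⇒ W
n=20: moves to 19(W), 17(W), 14(W); every one is W ⇒ L
n=21: can move to 20, which is L ⇒ W
n=22: moves to 21(W), 19(W), 16(W); every one is W ⇒ L
n=23: can move to 22, which is L ⇒ W
n=24: can move to 18, which is L ⇒ W
n=25: can move to 22, which is L ⇒ W
n=26: can move to 20, which is L ⇒ W
n=27: moves to 26(W), 24(W), 21(W); every one is W ⇒ L
n=28: can move to 27, which is L ⇒ W
n=29: moves to 28(W), 26(W), 23(W); every one is W ⇒ L
n=30: can move to 29, which is L ⇒ W
L entries with 0 ≤ n ≤ 30: n = 0, 2, 4, 9, 11, 13, 18, 20, 22, 27, 29; that makes 11.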